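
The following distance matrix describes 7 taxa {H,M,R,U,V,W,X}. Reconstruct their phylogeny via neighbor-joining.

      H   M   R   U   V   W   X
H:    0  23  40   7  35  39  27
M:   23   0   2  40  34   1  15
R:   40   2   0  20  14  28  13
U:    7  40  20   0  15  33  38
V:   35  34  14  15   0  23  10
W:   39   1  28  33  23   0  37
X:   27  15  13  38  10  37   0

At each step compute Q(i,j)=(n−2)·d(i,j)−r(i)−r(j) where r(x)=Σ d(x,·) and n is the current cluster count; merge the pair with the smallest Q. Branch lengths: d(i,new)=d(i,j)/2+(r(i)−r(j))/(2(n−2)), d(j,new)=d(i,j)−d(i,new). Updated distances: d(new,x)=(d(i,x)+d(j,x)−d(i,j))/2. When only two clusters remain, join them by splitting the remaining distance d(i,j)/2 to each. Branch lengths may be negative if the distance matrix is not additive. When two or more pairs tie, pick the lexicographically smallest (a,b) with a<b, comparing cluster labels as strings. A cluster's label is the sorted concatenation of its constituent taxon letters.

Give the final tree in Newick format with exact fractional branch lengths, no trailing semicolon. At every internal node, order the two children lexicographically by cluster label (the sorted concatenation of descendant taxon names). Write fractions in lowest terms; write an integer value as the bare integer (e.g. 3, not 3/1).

((((H:53/10,U:17/10):133/8,((M:-75/16,W:91/16):293/24,R:55/24):17/4):29/8,V:57/16):103/32,X:103/32)

1. join H+U (d=7, Q=-289) ⇒ HU; edges |H|=53/10, |U|=17/10
  updated: d(HU,M)=28, d(HU,R)=53/2, d(HU,V)=43/2, d(HU,W)=65/2, d(HU,X)=29
2. join M+W (d=1, Q=-395/2) ⇒ MW; edges |M|=-75/16, |W|=91/16
  updated: d(HU,MW)=119/4, d(MW,R)=29/2, d(MW,V)=28, d(MW,X)=51/2
3. join MW+R (d=29/2, Q=-489/4) ⇒ MRW; edges |MW|=293/24, |R|=55/24
  updated: d(HU,MRW)=167/8, d(MRW,V)=55/4, d(MRW,X)=12
4. join HU+MRW (d=167/8, Q=-305/4) ⇒ HMRUW; edges |HU|=133/8, |MRW|=17/4
  updated: d(HMRUW,V)=115/16, d(HMRUW,X)=161/16
5. join HMRUW+V (d=115/16, Q=-109/4) ⇒ HMRUVW; edges |HMRUW|=29/8, |V|=57/16
  updated: d(HMRUVW,X)=103/16
6. join HMRUVW+X (d=103/16) ⇒ HMRUVWX; edges |HMRUVW|=103/32, |X|=103/32
final tree: ((((H:53/10,U:17/10):133/8,((M:-75/16,W:91/16):293/24,R:55/24):17/4):29/8,V:57/16):103/32,X:103/32)
total length: 57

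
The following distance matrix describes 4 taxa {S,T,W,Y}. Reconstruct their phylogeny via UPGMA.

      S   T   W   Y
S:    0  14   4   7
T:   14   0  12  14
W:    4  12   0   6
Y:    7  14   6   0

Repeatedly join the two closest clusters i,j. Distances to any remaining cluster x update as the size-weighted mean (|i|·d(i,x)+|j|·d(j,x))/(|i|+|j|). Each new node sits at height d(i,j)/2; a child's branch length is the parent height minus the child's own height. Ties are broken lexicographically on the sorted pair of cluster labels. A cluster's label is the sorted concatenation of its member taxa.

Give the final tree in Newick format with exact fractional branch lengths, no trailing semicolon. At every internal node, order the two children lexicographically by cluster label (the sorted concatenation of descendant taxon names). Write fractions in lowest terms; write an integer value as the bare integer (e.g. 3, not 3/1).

(((S:2,W:2):5/4,Y:13/4):41/12,T:20/3)

step 1: merge (S,W) at d=4; branch lengths S→2, W→2; new cluster SW
  updated: d(SW,T)=13, d(SW,Y)=13/2
step 2: merge (SW,Y) at d=13/2; branch lengths SW→5/4, Y→13/4; new cluster SWY
  updated: d(SWY,T)=40/3
step 3: merge (SWY,T) at d=40/3; branch lengths SWY→41/12, T→20/3; new cluster STWY
final tree: (((S:2,W:2):5/4,Y:13/4):41/12,T:20/3)
total length: 223/12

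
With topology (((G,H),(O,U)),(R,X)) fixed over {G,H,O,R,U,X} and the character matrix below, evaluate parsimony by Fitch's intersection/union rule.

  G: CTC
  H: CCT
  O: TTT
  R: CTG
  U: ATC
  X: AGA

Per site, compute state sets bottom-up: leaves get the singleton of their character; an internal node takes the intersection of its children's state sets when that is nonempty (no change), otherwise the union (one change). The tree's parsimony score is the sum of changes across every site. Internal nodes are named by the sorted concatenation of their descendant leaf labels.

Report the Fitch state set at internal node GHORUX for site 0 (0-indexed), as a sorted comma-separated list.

GH@0: {C} ∩ {C} = {C} (intersection, +0)
OU@0: {T} ∪ {A} = {A,T} (union, +1)
GHOU@0: {C} ∪ {A,T} = {A,C,T} (union, +1)
RX@0: {C} ∪ {A} = {A,C} (union, +1)
GHORUX@0: {A,C,T} ∩ {A,C} = {A,C} (intersection, +0)
GH@1: {T} ∪ {C} = {C,T} (union, +1)
OU@1: {T} ∩ {T} = {T} (intersection, +0)
GHOU@1: {C,T} ∩ {T} = {T} (intersection, +0)
RX@1: {T} ∪ {G} = {G,T} (union, +1)
GHORUX@1: {T} ∩ {G,T} = {T} (intersection, +0)
GH@2: {C} ∪ {T} = {C,T} (union, +1)
OU@2: {T} ∪ {C} = {C,T} (union, +1)
GHOU@2: {C,T} ∩ {C,T} = {C,T} (intersection, +0)
RX@2: {G} ∪ {A} = {A,G} (union, +1)
GHORUX@2: {C,T} ∪ {A,G} = {A,C,G,T} (union, +1)
per-site changes: [3, 2, 4]; total = 9

A,C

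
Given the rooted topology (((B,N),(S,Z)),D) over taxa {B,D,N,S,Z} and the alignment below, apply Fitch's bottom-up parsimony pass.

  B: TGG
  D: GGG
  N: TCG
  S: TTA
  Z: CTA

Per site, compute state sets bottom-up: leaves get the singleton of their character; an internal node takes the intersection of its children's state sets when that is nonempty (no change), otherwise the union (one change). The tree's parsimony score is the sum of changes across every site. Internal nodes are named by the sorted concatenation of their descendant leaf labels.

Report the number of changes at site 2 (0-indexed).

site 0, node BN: B={T} ∩ N={T} → {T} (+0)
site 0, node SZ: S={T} ∪ Z={C} → {C,T} (+1)
site 0, node BNSZ: BN={T} ∩ SZ={C,T} → {T} (+0)
site 0, node BDNSZ: BNSZ={T} ∪ D={G} → {G,T} (+1)
site 1, node BN: B={G} ∪ N={C} → {C,G} (+1)
site 1, node SZ: S={T} ∩ Z={T} → {T} (+0)
site 1, node BNSZ: BN={C,G} ∪ SZ={T} → {C,G,T} (+1)
site 1, node BDNSZ: BNSZ={C,G,T} ∩ D={G} → {G} (+0)
site 2, node BN: B={G} ∩ N={G} → {G} (+0)
site 2, node SZ: S={A} ∩ Z={A} → {A} (+0)
site 2, node BNSZ: BN={G} ∪ SZ={A} → {A,G} (+1)
site 2, node BDNSZ: BNSZ={A,G} ∩ D={G} → {G} (+0)
per-site changes: [2, 2, 1]; total = 5

1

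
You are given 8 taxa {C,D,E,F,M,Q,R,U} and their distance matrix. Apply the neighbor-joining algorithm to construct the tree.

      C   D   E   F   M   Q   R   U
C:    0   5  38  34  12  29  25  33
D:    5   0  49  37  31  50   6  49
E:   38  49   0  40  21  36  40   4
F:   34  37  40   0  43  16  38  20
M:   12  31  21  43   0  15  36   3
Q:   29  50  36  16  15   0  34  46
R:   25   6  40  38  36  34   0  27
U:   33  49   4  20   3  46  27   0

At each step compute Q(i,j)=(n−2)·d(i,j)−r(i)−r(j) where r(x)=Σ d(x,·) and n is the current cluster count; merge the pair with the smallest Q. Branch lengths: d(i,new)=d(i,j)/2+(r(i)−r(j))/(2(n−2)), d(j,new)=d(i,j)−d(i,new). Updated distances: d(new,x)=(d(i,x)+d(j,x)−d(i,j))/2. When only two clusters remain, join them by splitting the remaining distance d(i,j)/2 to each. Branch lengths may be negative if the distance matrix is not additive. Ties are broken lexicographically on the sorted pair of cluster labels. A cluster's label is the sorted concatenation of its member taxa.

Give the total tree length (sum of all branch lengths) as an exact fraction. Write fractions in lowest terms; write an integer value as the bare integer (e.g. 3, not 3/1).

1. join D+R (d=6, Q=-397) ⇒ DR; edges |D|=19/4, |R|=5/4
  updated: d(C,DR)=12, d(DR,E)=83/2, d(DR,F)=69/2, d(DR,M)=61/2, d(DR,Q)=39, d(DR,U)=35
2. join E+U (d=4, Q=-603/2) ⇒ EU; edges |E|=119/20, |U|=-39/20
  updated: d(C,EU)=67/2, d(DR,EU)=145/4, d(EU,F)=28, d(EU,M)=10, d(EU,Q)=39
3. join F+Q (d=16, Q=-459/2) ⇒ FQ; edges |F|=163/16, |Q|=93/16
  updated: d(C,FQ)=47/2, d(DR,FQ)=115/4, d(EU,FQ)=51/2, d(FQ,M)=21
4. join C+DR (d=12, Q=-305/2) ⇒ CDR; edges |C|=19/12, |DR|=125/12
  updated: d(CDR,EU)=231/8, d(CDR,FQ)=161/8, d(CDR,M)=61/4
5. join CDR+FQ (d=161/8, Q=-725/8) ⇒ CDFQR; edges |CDR|=303/32, |FQ|=341/32
  updated: d(CDFQR,EU)=137/8, d(CDFQR,M)=129/16
6. join CDFQR+EU (d=137/8, Q=-563/16) ⇒ CDEFQRU; edges |CDFQR|=243/32, |EU|=305/32
  updated: d(CDEFQRU,M)=15/32
7. join CDEFQRU+M (d=15/32) ⇒ CDEFMQRU; edges |CDEFQRU|=15/64, |M|=15/64
final tree: ((((C:19/12,(D:19/4,R:5/4):125/12):303/32,(F:163/16,Q:93/16):341/32):243/32,(E:119/20,U:-39/20):305/32):15/64,M:15/64)
total length: 2423/32

2423/32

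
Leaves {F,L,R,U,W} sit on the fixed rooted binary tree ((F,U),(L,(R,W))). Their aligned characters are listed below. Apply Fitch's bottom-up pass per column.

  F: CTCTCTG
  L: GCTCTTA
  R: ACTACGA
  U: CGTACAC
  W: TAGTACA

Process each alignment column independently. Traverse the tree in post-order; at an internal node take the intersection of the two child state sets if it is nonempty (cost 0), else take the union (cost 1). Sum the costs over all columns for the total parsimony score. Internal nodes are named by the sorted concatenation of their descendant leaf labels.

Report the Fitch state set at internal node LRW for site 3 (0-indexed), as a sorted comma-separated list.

A,C,T

FU@0: {C} ∩ {C} = {C} (intersection, +0)
RW@0: {A} ∪ {T} = {A,T} (union, +1)
LRW@0: {G} ∪ {A,T} = {A,G,T} (union, +1)
FLRUW@0: {C} ∪ {A,G,T} = {A,C,G,T} (union, +1)
FU@1: {T} ∪ {G} = {G,T} (union, +1)
RW@1: {C} ∪ {A} = {A,C} (union, +1)
LRW@1: {C} ∩ {A,C} = {C} (intersection, +0)
FLRUW@1: {G,T} ∪ {C} = {C,G,T} (union, +1)
FU@2: {C} ∪ {T} = {C,T} (union, +1)
RW@2: {T} ∪ {G} = {G,T} (union, +1)
LRW@2: {T} ∩ {G,T} = {T} (intersection, +0)
FLRUW@2: {C,T} ∩ {T} = {T} (intersection, +0)
FU@3: {T} ∪ {A} = {A,T} (union, +1)
RW@3: {A} ∪ {T} = {A,T} (union, +1)
LRW@3: {C} ∪ {A,T} = {A,C,T} (union, +1)
FLRUW@3: {A,T} ∩ {A,C,T} = {A,T} (intersection, +0)
FU@4: {C} ∩ {C} = {C} (intersection, +0)
RW@4: {C} ∪ {A} = {A,C} (union, +1)
LRW@4: {T} ∪ {A,C} = {A,C,T} (union, +1)
FLRUW@4: {C} ∩ {A,C,T} = {C} (intersection, +0)
FU@5: {T} ∪ {A} = {A,T} (union, +1)
RW@5: {G} ∪ {C} = {C,G} (union, +1)
LRW@5: {T} ∪ {C,G} = {C,G,T} (union, +1)
FLRUW@5: {A,T} ∩ {C,G,T} = {T} (intersection, +0)
FU@6: {G} ∪ {C} = {C,G} (union, +1)
RW@6: {A} ∩ {A} = {A} (intersection, +0)
LRW@6: {A} ∩ {A} = {A} (intersection, +0)
FLRUW@6: {C,G} ∪ {A} = {A,C,G} (union, +1)
per-site changes: [3, 3, 2, 3, 2, 3, 2]; total = 18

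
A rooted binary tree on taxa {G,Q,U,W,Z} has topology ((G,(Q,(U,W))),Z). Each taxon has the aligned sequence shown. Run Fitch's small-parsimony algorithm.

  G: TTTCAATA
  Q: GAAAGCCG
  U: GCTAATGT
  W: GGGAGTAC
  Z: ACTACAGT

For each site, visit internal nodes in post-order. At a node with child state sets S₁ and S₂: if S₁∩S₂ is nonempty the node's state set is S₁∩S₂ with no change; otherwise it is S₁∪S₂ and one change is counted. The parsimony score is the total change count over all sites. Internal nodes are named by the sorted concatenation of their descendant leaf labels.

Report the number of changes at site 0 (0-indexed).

2

[col 0] UW: children U:{G}, W:{G} ∩→ {G}; cost 0
[col 0] QUW: children Q:{G}, UW:{G} ∩→ {G}; cost 0
[col 0] GQUW: children G:{T}, QUW:{G} ∪→ {G,T}; cost 1
[col 0] GQUWZ: children GQUW:{G,T}, Z:{A} ∪→ {A,G,T}; cost 1
[col 1] UW: children U:{C}, W:{G} ∪→ {C,G}; cost 1
[col 1] QUW: children Q:{A}, UW:{C,G} ∪→ {A,C,G}; cost 1
[col 1] GQUW: children G:{T}, QUW:{A,C,G} ∪→ {A,C,G,T}; cost 1
[col 1] GQUWZ: children GQUW:{A,C,G,T}, Z:{C} ∩→ {C}; cost 0
[col 2] UW: children U:{T}, W:{G} ∪→ {G,T}; cost 1
[col 2] QUW: children Q:{A}, UW:{G,T} ∪→ {A,G,T}; cost 1
[col 2] GQUW: children G:{T}, QUW:{A,G,T} ∩→ {T}; cost 0
[col 2] GQUWZ: children GQUW:{T}, Z:{T} ∩→ {T}; cost 0
[col 3] UW: children U:{A}, W:{A} ∩→ {A}; cost 0
[col 3] QUW: children Q:{A}, UW:{A} ∩→ {A}; cost 0
[col 3] GQUW: children G:{C}, QUW:{A} ∪→ {A,C}; cost 1
[col 3] GQUWZ: children GQUW:{A,C}, Z:{A} ∩→ {A}; cost 0
[col 4] UW: children U:{A}, W:{G} ∪→ {A,G}; cost 1
[col 4] QUW: children Q:{G}, UW:{A,G} ∩→ {G}; cost 0
[col 4] GQUW: children G:{A}, QUW:{G} ∪→ {A,G}; cost 1
[col 4] GQUWZ: children GQUW:{A,G}, Z:{C} ∪→ {A,C,G}; cost 1
[col 5] UW: children U:{T}, W:{T} ∩→ {T}; cost 0
[col 5] QUW: children Q:{C}, UW:{T} ∪→ {C,T}; cost 1
[col 5] GQUW: children G:{A}, QUW:{C,T} ∪→ {A,C,T}; cost 1
[col 5] GQUWZ: children GQUW:{A,C,T}, Z:{A} ∩→ {A}; cost 0
[col 6] UW: children U:{G}, W:{A} ∪→ {A,G}; cost 1
[col 6] QUW: children Q:{C}, UW:{A,G} ∪→ {A,C,G}; cost 1
[col 6] GQUW: children G:{T}, QUW:{A,C,G} ∪→ {A,C,G,T}; cost 1
[col 6] GQUWZ: children GQUW:{A,C,G,T}, Z:{G} ∩→ {G}; cost 0
[col 7] UW: children U:{T}, W:{C} ∪→ {C,T}; cost 1
[col 7] QUW: children Q:{G}, UW:{C,T} ∪→ {C,G,T}; cost 1
[col 7] GQUW: children G:{A}, QUW:{C,G,T} ∪→ {A,C,G,T}; cost 1
[col 7] GQUWZ: children GQUW:{A,C,G,T}, Z:{T} ∩→ {T}; cost 0
per-site changes: [2, 3, 2, 1, 3, 2, 3, 3]; total = 19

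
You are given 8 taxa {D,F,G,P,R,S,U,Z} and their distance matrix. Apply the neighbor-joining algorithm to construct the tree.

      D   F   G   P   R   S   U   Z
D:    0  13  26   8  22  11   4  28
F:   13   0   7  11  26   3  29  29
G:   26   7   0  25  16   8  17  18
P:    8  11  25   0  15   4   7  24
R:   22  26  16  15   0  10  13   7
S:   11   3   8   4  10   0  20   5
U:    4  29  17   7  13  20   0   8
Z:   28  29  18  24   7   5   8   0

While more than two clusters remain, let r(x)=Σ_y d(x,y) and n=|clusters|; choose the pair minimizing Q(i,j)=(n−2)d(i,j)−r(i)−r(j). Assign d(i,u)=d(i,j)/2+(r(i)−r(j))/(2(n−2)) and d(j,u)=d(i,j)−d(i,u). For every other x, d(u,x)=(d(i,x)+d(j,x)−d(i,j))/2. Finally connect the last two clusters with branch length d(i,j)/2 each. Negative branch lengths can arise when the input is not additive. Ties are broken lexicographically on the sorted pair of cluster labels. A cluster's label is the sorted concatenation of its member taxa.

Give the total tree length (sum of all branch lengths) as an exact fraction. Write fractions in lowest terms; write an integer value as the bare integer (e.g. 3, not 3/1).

1. join F+G (d=7, Q=-193) ⇒ FG; edges |F|=43/12, |G|=41/12
  updated: d(D,FG)=16, d(FG,P)=29/2, d(FG,R)=35/2, d(FG,S)=2, d(FG,U)=39/2, d(FG,Z)=20
2. join R+Z (d=7, Q=-283/2) ⇒ RZ; edges |R|=11/4, |Z|=17/4
  updated: d(D,RZ)=43/2, d(FG,RZ)=61/4, d(P,RZ)=16, d(RZ,S)=4, d(RZ,U)=7
3. join D+U (d=4, Q=-102) ⇒ DU; edges |D|=19/8, |U|=13/8
  updated: d(DU,FG)=63/4, d(DU,P)=11/2, d(DU,RZ)=49/4, d(DU,S)=27/2
4. join DU+P (d=11/2, Q=-141/2) ⇒ DPU; edges |DU|=47/12, |P|=19/12
  updated: d(DPU,FG)=99/8, d(DPU,RZ)=91/8, d(DPU,S)=6
5. join DPU+RZ (d=91/8, Q=-301/8) ⇒ DPRUZ; edges |DPU|=175/32, |RZ|=189/32
  updated: d(DPRUZ,FG)=65/8, d(DPRUZ,S)=-11/16
6. join DPRUZ+FG (d=65/8, Q=-151/16) ⇒ DFGPRUZ; edges |DPRUZ|=87/32, |FG|=173/32
  updated: d(DFGPRUZ,S)=-109/32
7. join DFGPRUZ+S (d=-109/32) ⇒ DFGPRSUZ; edges |DFGPRUZ|=-109/64, |S|=-109/64
final tree: (((((D:19/8,U:13/8):47/12,P:19/12):175/32,(R:11/4,Z:17/4):189/32):87/32,(F:43/12,G:41/12):173/32):-109/64,S:-109/64)
total length: 1267/32

1267/32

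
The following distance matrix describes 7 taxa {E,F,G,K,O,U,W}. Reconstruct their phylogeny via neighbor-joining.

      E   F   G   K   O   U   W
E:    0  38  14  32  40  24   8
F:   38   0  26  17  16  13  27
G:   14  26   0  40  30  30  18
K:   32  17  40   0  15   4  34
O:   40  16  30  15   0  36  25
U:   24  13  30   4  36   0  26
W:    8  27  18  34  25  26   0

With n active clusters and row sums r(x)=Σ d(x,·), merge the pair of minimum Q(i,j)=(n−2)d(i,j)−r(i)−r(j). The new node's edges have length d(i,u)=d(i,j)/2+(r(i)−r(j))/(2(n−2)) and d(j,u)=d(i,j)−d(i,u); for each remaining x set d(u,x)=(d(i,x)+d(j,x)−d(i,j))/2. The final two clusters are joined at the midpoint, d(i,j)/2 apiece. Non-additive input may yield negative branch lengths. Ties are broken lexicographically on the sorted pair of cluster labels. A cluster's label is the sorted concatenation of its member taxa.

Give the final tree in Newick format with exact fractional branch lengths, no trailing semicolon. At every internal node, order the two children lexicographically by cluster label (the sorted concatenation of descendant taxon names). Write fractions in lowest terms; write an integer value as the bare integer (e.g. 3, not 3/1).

iteration 1: select K,U (d=4, Q=-255); attach at lengths (29/10, 11/10); label the merged cluster KU
  updated: d(E,KU)=26, d(F,KU)=13, d(G,KU)=33, d(KU,O)=47/2, d(KU,W)=28
iteration 2: select E,W (d=8, Q=-200); attach at lengths (13/2, 3/2); label the merged cluster EW
  updated: d(EW,F)=57/2, d(EW,G)=12, d(EW,KU)=23, d(EW,O)=57/2
iteration 3: select EW,G (d=12, Q=-157); attach at lengths (9/2, 15/2); label the merged cluster EGW
  updated: d(EGW,F)=85/4, d(EGW,KU)=22, d(EGW,O)=93/4
iteration 4: select EGW,O (d=93/4, Q=-331/4); attach at lengths (201/16, 171/16); label the merged cluster EGOW
  updated: d(EGOW,F)=7, d(EGOW,KU)=89/8
iteration 5: select EGOW,F (d=7, Q=-249/8); attach at lengths (41/16, 71/16); label the merged cluster EFGOW
  updated: d(EFGOW,KU)=137/16
iteration 6: select EFGOW,KU (d=137/16); attach at lengths (137/32, 137/32); label the merged cluster EFGKOUW
final tree: (((((E:13/2,W:3/2):9/2,G:15/2):201/16,O:171/16):41/16,F:71/16):137/32,(K:29/10,U:11/10):137/32)
total length: 1005/16

(((((E:13/2,W:3/2):9/2,G:15/2):201/16,O:171/16):41/16,F:71/16):137/32,(K:29/10,U:11/10):137/32)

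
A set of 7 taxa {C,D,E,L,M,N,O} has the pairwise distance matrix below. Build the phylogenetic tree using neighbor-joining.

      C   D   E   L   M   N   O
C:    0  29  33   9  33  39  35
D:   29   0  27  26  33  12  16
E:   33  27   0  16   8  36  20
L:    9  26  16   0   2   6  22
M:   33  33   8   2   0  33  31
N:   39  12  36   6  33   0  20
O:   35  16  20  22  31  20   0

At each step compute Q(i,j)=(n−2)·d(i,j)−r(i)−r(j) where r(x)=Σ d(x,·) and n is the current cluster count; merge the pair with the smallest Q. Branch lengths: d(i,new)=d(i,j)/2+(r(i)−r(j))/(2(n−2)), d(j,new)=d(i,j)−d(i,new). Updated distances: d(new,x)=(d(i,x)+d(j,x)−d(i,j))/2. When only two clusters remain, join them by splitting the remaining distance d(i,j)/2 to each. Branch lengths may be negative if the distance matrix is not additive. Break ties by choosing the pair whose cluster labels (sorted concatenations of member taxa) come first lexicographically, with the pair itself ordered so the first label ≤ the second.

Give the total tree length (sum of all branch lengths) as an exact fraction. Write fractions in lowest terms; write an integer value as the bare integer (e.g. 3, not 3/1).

step 1: merge (E,M) at d=8, Q=-240; branch lengths E→4, M→4; new cluster EM
  updated: d(C,EM)=29, d(D,EM)=26, d(EM,L)=5, d(EM,N)=61/2, d(EM,O)=43/2
step 2: merge (C,L) at d=9, Q=-173; branch lengths C→109/8, L→-37/8; new cluster CL
  updated: d(CL,D)=23, d(CL,EM)=25/2, d(CL,N)=18, d(CL,O)=24
step 3: merge (CL,EM) at d=25/2, Q=-261/2; branch lengths CL→49/12, EM→101/12; new cluster CELM
  updated: d(CELM,D)=73/4, d(CELM,N)=18, d(CELM,O)=33/2
step 4: merge (CELM,O) at d=33/2, Q=-289/4; branch lengths CELM→133/16, O→131/16; new cluster CELMO
  updated: d(CELMO,D)=71/8, d(CELMO,N)=43/4
step 5: merge (CELMO,D) at d=71/8, Q=-253/8; branch lengths CELMO→61/16, D→81/16; new cluster CDELMO
  updated: d(CDELMO,N)=111/16
step 6: merge (CDELMO,N) at d=111/16; branch lengths CDELMO→111/32, N→111/32; new cluster CDELMNO
final tree: (((((C:109/8,L:-37/8):49/12,(E:4,M:4):101/12):133/16,O:131/16):61/16,D:81/16):111/32,N:111/32)
total length: 989/16

989/16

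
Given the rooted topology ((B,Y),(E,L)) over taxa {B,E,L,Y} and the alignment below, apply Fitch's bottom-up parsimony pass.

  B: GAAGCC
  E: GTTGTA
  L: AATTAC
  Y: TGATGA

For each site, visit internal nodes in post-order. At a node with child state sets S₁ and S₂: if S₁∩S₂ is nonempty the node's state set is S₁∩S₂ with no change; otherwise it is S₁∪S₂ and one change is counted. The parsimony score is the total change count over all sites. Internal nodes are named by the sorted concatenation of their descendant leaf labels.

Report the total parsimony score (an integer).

site 0, node BY: B={G} ∪ Y={T} → {G,T} (+1)
site 0, node EL: E={G} ∪ L={A} → {A,G} (+1)
site 0, node BELY: BY={G,T} ∩ EL={A,G} → {G} (+0)
site 1, node BY: B={A} ∪ Y={G} → {A,G} (+1)
site 1, node EL: E={T} ∪ L={A} → {A,T} (+1)
site 1, node BELY: BY={A,G} ∩ EL={A,T} → {A} (+0)
site 2, node BY: B={A} ∩ Y={A} → {A} (+0)
site 2, node EL: E={T} ∩ L={T} → {T} (+0)
site 2, node BELY: BY={A} ∪ EL={T} → {A,T} (+1)
site 3, node BY: B={G} ∪ Y={T} → {G,T} (+1)
site 3, node EL: E={G} ∪ L={T} → {G,T} (+1)
site 3, node BELY: BY={G,T} ∩ EL={G,T} → {G,T} (+0)
site 4, node BY: B={C} ∪ Y={G} → {C,G} (+1)
site 4, node EL: E={T} ∪ L={A} → {A,T} (+1)
site 4, node BELY: BY={C,G} ∪ EL={A,T} → {A,C,G,T} (+1)
site 5, node BY: B={C} ∪ Y={A} → {A,C} (+1)
site 5, node EL: E={A} ∪ L={C} → {A,C} (+1)
site 5, node BELY: BY={A,C} ∩ EL={A,C} → {A,C} (+0)
per-site changes: [2, 2, 1, 2, 3, 2]; total = 12

12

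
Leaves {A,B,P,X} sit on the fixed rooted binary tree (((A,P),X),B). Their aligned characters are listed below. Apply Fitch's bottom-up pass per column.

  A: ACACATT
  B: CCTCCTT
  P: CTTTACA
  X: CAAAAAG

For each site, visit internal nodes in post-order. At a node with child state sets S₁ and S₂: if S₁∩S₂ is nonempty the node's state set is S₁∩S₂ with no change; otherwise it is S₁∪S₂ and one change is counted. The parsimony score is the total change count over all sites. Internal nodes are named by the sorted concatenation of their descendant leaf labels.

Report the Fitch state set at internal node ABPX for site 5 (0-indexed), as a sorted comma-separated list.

[col 0] AP: children A:{A}, P:{C} ∪→ {A,C}; cost 1
[col 0] APX: children AP:{A,C}, X:{C} ∩→ {C}; cost 0
[col 0] ABPX: children APX:{C}, B:{C} ∩→ {C}; cost 0
[col 1] AP: children A:{C}, P:{T} ∪→ {C,T}; cost 1
[col 1] APX: children AP:{C,T}, X:{A} ∪→ {A,C,T}; cost 1
[col 1] ABPX: children APX:{A,C,T}, B:{C} ∩→ {C}; cost 0
[col 2] AP: children A:{A}, P:{T} ∪→ {A,T}; cost 1
[col 2] APX: children AP:{A,T}, X:{A} ∩→ {A}; cost 0
[col 2] ABPX: children APX:{A}, B:{T} ∪→ {A,T}; cost 1
[col 3] AP: children A:{C}, P:{T} ∪→ {C,T}; cost 1
[col 3] APX: children AP:{C,T}, X:{A} ∪→ {A,C,T}; cost 1
[col 3] ABPX: children APX:{A,C,T}, B:{C} ∩→ {C}; cost 0
[col 4] AP: children A:{A}, P:{A} ∩→ {A}; cost 0
[col 4] APX: children AP:{A}, X:{A} ∩→ {A}; cost 0
[col 4] ABPX: children APX:{A}, B:{C} ∪→ {A,C}; cost 1
[col 5] AP: children A:{T}, P:{C} ∪→ {C,T}; cost 1
[col 5] APX: children AP:{C,T}, X:{A} ∪→ {A,C,T}; cost 1
[col 5] ABPX: children APX:{A,C,T}, B:{T} ∩→ {T}; cost 0
[col 6] AP: children A:{T}, P:{A} ∪→ {A,T}; cost 1
[col 6] APX: children AP:{A,T}, X:{G} ∪→ {A,G,T}; cost 1
[col 6] ABPX: children APX:{A,G,T}, B:{T} ∩→ {T}; cost 0
per-site changes: [1, 2, 2, 2, 1, 2, 2]; total = 12

T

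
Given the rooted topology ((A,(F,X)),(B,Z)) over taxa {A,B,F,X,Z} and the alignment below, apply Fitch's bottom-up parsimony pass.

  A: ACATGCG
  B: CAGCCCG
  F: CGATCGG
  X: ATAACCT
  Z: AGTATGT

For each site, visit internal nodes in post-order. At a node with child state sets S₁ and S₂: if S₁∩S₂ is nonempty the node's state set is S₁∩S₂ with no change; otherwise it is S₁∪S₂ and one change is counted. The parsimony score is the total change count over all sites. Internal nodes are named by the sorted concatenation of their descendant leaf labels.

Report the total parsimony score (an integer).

site 0, node FX: F={C} ∪ X={A} → {A,C} (+1)
site 0, node AFX: A={A} ∩ FX={A,C} → {A} (+0)
site 0, node BZ: B={C} ∪ Z={A} → {A,C} (+1)
site 0, node ABFXZ: AFX={A} ∩ BZ={A,C} → {A} (+0)
site 1, node FX: F={G} ∪ X={T} → {G,T} (+1)
site 1, node AFX: A={C} ∪ FX={G,T} → {C,G,T} (+1)
site 1, node BZ: B={A} ∪ Z={G} → {A,G} (+1)
site 1, node ABFXZ: AFX={C,G,T} ∩ BZ={A,G} → {G} (+0)
site 2, node FX: F={A} ∩ X={A} → {A} (+0)
site 2, node AFX: A={A} ∩ FX={A} → {A} (+0)
site 2, node BZ: B={G} ∪ Z={T} → {G,T} (+1)
site 2, node ABFXZ: AFX={A} ∪ BZ={G,T} → {A,G,T} (+1)
site 3, node FX: F={T} ∪ X={A} → {A,T} (+1)
site 3, node AFX: A={T} ∩ FX={A,T} → {T} (+0)
site 3, node BZ: B={C} ∪ Z={A} → {A,C} (+1)
site 3, node ABFXZ: AFX={T} ∪ BZ={A,C} → {A,C,T} (+1)
site 4, node FX: F={C} ∩ X={C} → {C} (+0)
site 4, node AFX: A={G} ∪ FX={C} → {C,G} (+1)
site 4, node BZ: B={C} ∪ Z={T} → {C,T} (+1)
site 4, node ABFXZ: AFX={C,G} ∩ BZ={C,T} → {C} (+0)
site 5, node FX: F={G} ∪ X={C} → {C,G} (+1)
site 5, node AFX: A={C} ∩ FX={C,G} → {C} (+0)
site 5, node BZ: B={C} ∪ Z={G} → {C,G} (+1)
site 5, node ABFXZ: AFX={C} ∩ BZ={C,G} → {C} (+0)
site 6, node FX: F={G} ∪ X={T} → {G,T} (+1)
site 6, node AFX: A={G} ∩ FX={G,T} → {G} (+0)
site 6, node BZ: B={G} ∪ Z={T} → {G,T} (+1)
site 6, node ABFXZ: AFX={G} ∩ BZ={G,T} → {G} (+0)
per-site changes: [2, 3, 2, 3, 2, 2, 2]; total = 16

16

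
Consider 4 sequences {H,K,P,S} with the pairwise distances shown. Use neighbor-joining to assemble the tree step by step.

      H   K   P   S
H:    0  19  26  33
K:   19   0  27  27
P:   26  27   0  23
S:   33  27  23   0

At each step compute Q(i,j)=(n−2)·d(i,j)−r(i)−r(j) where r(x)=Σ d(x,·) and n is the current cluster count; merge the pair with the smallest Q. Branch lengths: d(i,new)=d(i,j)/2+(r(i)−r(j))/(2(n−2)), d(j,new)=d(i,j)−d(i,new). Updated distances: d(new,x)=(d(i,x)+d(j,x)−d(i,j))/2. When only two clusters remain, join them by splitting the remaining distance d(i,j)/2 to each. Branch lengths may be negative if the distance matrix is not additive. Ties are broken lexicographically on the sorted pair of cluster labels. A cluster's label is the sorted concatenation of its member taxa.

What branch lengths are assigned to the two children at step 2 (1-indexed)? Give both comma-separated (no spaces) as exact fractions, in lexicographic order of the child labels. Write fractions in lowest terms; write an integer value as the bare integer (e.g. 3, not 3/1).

29/4,39/4

iteration 1: select H,K (d=19, Q=-113); attach at lengths (43/4, 33/4); label the merged cluster HK
  updated: d(HK,P)=17, d(HK,S)=41/2
iteration 2: select HK,P (d=17, Q=-121/2); attach at lengths (29/4, 39/4); label the merged cluster HKP
  updated: d(HKP,S)=53/4
iteration 3: select HKP,S (d=53/4); attach at lengths (53/8, 53/8); label the merged cluster HKPS
final tree: (((H:43/4,K:33/4):29/4,P:39/4):53/8,S:53/8)
total length: 197/4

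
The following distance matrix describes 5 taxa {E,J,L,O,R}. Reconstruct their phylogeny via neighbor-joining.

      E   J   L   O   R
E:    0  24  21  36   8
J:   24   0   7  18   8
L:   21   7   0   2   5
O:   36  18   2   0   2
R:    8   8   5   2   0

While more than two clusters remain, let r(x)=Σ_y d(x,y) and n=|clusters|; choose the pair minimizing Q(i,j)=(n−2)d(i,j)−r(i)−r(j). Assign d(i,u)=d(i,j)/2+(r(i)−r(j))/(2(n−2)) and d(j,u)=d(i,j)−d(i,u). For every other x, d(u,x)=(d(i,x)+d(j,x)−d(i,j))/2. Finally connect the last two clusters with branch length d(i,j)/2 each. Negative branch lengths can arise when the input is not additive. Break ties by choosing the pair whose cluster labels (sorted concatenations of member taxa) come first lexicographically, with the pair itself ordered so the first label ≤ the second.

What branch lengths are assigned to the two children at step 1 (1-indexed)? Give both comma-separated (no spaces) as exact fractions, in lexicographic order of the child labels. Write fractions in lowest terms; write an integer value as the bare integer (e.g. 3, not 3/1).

1. join E+R (d=8, Q=-88) ⇒ ER; edges |E|=15, |R|=-7
  updated: d(ER,J)=12, d(ER,L)=9, d(ER,O)=15
2. join ER+J (d=12, Q=-49) ⇒ EJR; edges |ER|=23/4, |J|=25/4
  updated: d(EJR,L)=2, d(EJR,O)=21/2
3. join EJR+L (d=2, Q=-29/2) ⇒ EJLR; edges |EJR|=21/4, |L|=-13/4
  updated: d(EJLR,O)=21/4
4. join EJLR+O (d=21/4) ⇒ EJLOR; edges |EJLR|=21/8, |O|=21/8
final tree: ((((E:15,R:-7):23/4,J:25/4):21/4,L:-13/4):21/8,O:21/8)
total length: 109/4

15,-7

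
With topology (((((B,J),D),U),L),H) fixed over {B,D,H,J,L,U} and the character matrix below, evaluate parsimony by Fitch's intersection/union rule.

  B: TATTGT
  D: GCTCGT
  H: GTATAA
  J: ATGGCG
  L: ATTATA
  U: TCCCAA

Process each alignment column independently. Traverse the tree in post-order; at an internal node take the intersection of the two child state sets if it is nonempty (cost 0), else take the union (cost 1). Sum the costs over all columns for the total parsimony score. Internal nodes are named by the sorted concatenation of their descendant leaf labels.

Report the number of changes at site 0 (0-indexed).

4

site 0, node BJ: B={T} ∪ J={A} → {A,T} (+1)
site 0, node BDJ: BJ={A,T} ∪ D={G} → {A,G,T} (+1)
site 0, node BDJU: BDJ={A,G,T} ∩ U={T} → {T} (+0)
site 0, node BDJLU: BDJU={T} ∪ L={A} → {A,T} (+1)
site 0, node BDHJLU: BDJLU={A,T} ∪ H={G} → {A,G,T} (+1)
site 1, node BJ: B={A} ∪ J={T} → {A,T} (+1)
site 1, node BDJ: BJ={A,T} ∪ D={C} → {A,C,T} (+1)
site 1, node BDJU: BDJ={A,C,T} ∩ U={C} → {C} (+0)
site 1, node BDJLU: BDJU={C} ∪ L={T} → {C,T} (+1)
site 1, node BDHJLU: BDJLU={C,T} ∩ H={T} → {T} (+0)
site 2, node BJ: B={T} ∪ J={G} → {G,T} (+1)
site 2, node BDJ: BJ={G,T} ∩ D={T} → {T} (+0)
site 2, node BDJU: BDJ={T} ∪ U={C} → {C,T} (+1)
site 2, node BDJLU: BDJU={C,T} ∩ L={T} → {T} (+0)
site 2, node BDHJLU: BDJLU={T} ∪ H={A} → {A,T} (+1)
site 3, node BJ: B={T} ∪ J={G} → {G,T} (+1)
site 3, node BDJ: BJ={G,T} ∪ D={C} → {C,G,T} (+1)
site 3, node BDJU: BDJ={C,G,T} ∩ U={C} → {C} (+0)
site 3, node BDJLU: BDJU={C} ∪ L={A} → {A,C} (+1)
site 3, node BDHJLU: BDJLU={A,C} ∪ H={T} → {A,C,T} (+1)
site 4, node BJ: B={G} ∪ J={C} → {C,G} (+1)
site 4, node BDJ: BJ={C,G} ∩ D={G} → {G} (+0)
site 4, node BDJU: BDJ={G} ∪ U={A} → {A,G} (+1)
site 4, node BDJLU: BDJU={A,G} ∪ L={T} → {A,G,T} (+1)
site 4, node BDHJLU: BDJLU={A,G,T} ∩ H={A} → {A} (+0)
site 5, node BJ: B={T} ∪ J={G} → {G,T} (+1)
site 5, node BDJ: BJ={G,T} ∩ D={T} → {T} (+0)
site 5, node BDJU: BDJ={T} ∪ U={A} → {A,T} (+1)
site 5, node BDJLU: BDJU={A,T} ∩ L={A} → {A} (+0)
site 5, node BDHJLU: BDJLU={A} ∩ H={A} → {A} (+0)
per-site changes: [4, 3, 3, 4, 3, 2]; total = 19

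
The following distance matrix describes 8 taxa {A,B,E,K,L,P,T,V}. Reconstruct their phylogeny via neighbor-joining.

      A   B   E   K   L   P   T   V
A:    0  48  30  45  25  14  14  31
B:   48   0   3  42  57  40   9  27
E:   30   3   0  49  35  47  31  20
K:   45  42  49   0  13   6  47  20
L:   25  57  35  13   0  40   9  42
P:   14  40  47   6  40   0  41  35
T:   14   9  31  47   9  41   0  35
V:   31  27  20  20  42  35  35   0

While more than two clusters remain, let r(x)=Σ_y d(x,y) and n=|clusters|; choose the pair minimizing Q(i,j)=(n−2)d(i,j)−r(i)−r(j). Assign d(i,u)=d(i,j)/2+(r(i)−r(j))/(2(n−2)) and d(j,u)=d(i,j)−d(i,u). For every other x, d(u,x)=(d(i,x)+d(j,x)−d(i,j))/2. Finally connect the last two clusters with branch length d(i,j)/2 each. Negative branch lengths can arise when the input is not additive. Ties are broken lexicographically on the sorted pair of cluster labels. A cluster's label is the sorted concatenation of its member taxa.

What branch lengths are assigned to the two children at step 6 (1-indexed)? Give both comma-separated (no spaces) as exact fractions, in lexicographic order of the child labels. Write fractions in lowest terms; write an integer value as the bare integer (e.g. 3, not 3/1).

1. join B+E (d=3, Q=-423) ⇒ BE; edges |B|=29/12, |E|=7/12
  updated: d(A,BE)=75/2, d(BE,K)=44, d(BE,L)=89/2, d(BE,P)=42, d(BE,T)=37/2, d(BE,V)=22
2. join K+P (d=6, Q=-323) ⇒ KP; edges |K|=27/10, |P|=33/10
  updated: d(A,KP)=53/2, d(BE,KP)=40, d(KP,L)=47/2, d(KP,T)=41, d(KP,V)=49/2
3. join BE+V (d=22, Q=-229) ⇒ BEV; edges |BE|=12, |V|=10
  updated: d(A,BEV)=93/4, d(BEV,KP)=85/4, d(BEV,L)=129/4, d(BEV,T)=63/4
4. join L+T (d=9, Q=-285/2) ⇒ LT; edges |L|=37/6, |T|=17/6
  updated: d(A,LT)=15, d(BEV,LT)=39/2, d(KP,LT)=111/4
5. join A+LT (d=15, Q=-97) ⇒ ALT; edges |A|=65/8, |LT|=55/8
  updated: d(ALT,BEV)=111/8, d(ALT,KP)=157/8
6. join ALT+BEV (d=111/8, Q=-219/4) ⇒ ABELTV; edges |ALT|=49/8, |BEV|=31/4
  updated: d(ABELTV,KP)=27/2
7. join ABELTV+KP (d=27/2) ⇒ ABEKLPTV; edges |ABELTV|=27/4, |KP|=27/4
final tree: (((A:65/8,(L:37/6,T:17/6):55/8):49/8,((B:29/12,E:7/12):12,V:10):31/4):27/4,(K:27/10,P:33/10):27/4)
total length: 659/8

49/8,31/4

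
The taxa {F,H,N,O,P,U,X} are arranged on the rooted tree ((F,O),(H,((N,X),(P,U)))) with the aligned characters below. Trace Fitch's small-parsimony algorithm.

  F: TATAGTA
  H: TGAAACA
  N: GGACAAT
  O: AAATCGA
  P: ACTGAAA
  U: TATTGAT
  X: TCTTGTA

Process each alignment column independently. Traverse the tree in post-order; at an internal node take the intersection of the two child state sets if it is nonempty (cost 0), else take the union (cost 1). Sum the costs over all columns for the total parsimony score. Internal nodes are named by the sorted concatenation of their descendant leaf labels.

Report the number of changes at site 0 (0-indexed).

FO@0: {T} ∪ {A} = {A,T} (union, +1)
NX@0: {G} ∪ {T} = {G,T} (union, +1)
PU@0: {A} ∪ {T} = {A,T} (union, +1)
NPUX@0: {G,T} ∩ {A,T} = {T} (intersection, +0)
HNPUX@0: {T} ∩ {T} = {T} (intersection, +0)
FHNOPUX@0: {A,T} ∩ {T} = {T} (intersection, +0)
FO@1: {A} ∩ {A} = {A} (intersection, +0)
NX@1: {G} ∪ {C} = {C,G} (union, +1)
PU@1: {C} ∪ {A} = {A,C} (union, +1)
NPUX@1: {C,G} ∩ {A,C} = {C} (intersection, +0)
HNPUX@1: {G} ∪ {C} = {C,G} (union, +1)
FHNOPUX@1: {A} ∪ {C,G} = {A,C,G} (union, +1)
FO@2: {T} ∪ {A} = {A,T} (union, +1)
NX@2: {A} ∪ {T} = {A,T} (union, +1)
PU@2: {T} ∩ {T} = {T} (intersection, +0)
NPUX@2: {A,T} ∩ {T} = {T} (intersection, +0)
HNPUX@2: {A} ∪ {T} = {A,T} (union, +1)
FHNOPUX@2: {A,T} ∩ {A,T} = {A,T} (intersection, +0)
FO@3: {A} ∪ {T} = {A,T} (union, +1)
NX@3: {C} ∪ {T} = {C,T} (union, +1)
PU@3: {G} ∪ {T} = {G,T} (union, +1)
NPUX@3: {C,T} ∩ {G,T} = {T} (intersection, +0)
HNPUX@3: {A} ∪ {T} = {A,T} (union, +1)
FHNOPUX@3: {A,T} ∩ {A,T} = {A,T} (intersection, +0)
FO@4: {G} ∪ {C} = {C,G} (union, +1)
NX@4: {A} ∪ {G} = {A,G} (union, +1)
PU@4: {A} ∪ {G} = {A,G} (union, +1)
NPUX@4: {A,G} ∩ {A,G} = {A,G} (intersection, +0)
HNPUX@4: {A} ∩ {A,G} = {A} (intersection, +0)
FHNOPUX@4: {C,G} ∪ {A} = {A,C,G} (union, +1)
FO@5: {T} ∪ {G} = {G,T} (union, +1)
NX@5: {A} ∪ {T} = {A,T} (union, +1)
PU@5: {A} ∩ {A} = {A} (intersection, +0)
NPUX@5: {A,T} ∩ {A} = {A} (intersection, +0)
HNPUX@5: {C} ∪ {A} = {A,C} (union, +1)
FHNOPUX@5: {G,T} ∪ {A,C} = {A,C,G,T} (union, +1)
FO@6: {A} ∩ {A} = {A} (intersection, +0)
NX@6: {T} ∪ {A} = {A,T} (union, +1)
PU@6: {A} ∪ {T} = {A,T} (union, +1)
NPUX@6: {A,T} ∩ {A,T} = {A,T} (intersection, +0)
HNPUX@6: {A} ∩ {A,T} = {A} (intersection, +0)
FHNOPUX@6: {A} ∩ {A} = {A} (intersection, +0)
per-site changes: [3, 4, 3, 4, 4, 4, 2]; total = 24

3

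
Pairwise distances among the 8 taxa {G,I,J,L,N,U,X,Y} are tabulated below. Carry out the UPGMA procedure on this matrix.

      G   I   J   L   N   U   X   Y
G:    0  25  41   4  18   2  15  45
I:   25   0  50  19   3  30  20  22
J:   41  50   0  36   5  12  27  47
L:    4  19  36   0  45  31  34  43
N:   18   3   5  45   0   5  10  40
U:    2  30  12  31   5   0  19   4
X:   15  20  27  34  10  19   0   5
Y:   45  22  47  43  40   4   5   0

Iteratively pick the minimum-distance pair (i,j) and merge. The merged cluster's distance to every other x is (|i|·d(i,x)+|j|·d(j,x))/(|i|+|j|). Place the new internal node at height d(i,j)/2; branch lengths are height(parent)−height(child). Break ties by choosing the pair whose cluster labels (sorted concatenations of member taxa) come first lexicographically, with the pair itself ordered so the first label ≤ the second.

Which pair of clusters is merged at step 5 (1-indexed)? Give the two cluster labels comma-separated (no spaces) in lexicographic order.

step 1: merge (G,U) at d=2; branch lengths G→1, U→1; new cluster GU
  updated: d(GU,I)=55/2, d(GU,J)=53/2, d(GU,L)=35/2, d(GU,N)=23/2, d(GU,X)=17, d(GU,Y)=49/2
step 2: merge (I,N) at d=3; branch lengths I→3/2, N→3/2; new cluster IN
  updated: d(GU,IN)=39/2, d(IN,J)=55/2, d(IN,L)=32, d(IN,X)=15, d(IN,Y)=31
step 3: merge (X,Y) at d=5; branch lengths X→5/2, Y→5/2; new cluster XY
  updated: d(GU,XY)=83/4, d(IN,XY)=23, d(J,XY)=37, d(L,XY)=77/2
step 4: merge (GU,L) at d=35/2; branch lengths GU→31/4, L→35/4; new cluster GLU
  updated: d(GLU,IN)=71/3, d(GLU,J)=89/3, d(GLU,XY)=80/3
step 5: merge (IN,XY) at d=23; branch lengths IN→10, XY→9; new cluster INXY
  updated: d(GLU,INXY)=151/6, d(INXY,J)=129/4
step 6: merge (GLU,INXY) at d=151/6; branch lengths GLU→23/6, INXY→13/12; new cluster GILNUXY
  updated: d(GILNUXY,J)=218/7
step 7: merge (GILNUXY,J) at d=218/7; branch lengths GILNUXY→251/84, J→109/7; new cluster GIJLNUXY
final tree: ((((G:1,U:1):31/4,L:35/4):23/6,((I:3/2,N:3/2):10,(X:5/2,Y:5/2):9):13/12):251/84,J:109/7)
total length: 2897/42

IN,XY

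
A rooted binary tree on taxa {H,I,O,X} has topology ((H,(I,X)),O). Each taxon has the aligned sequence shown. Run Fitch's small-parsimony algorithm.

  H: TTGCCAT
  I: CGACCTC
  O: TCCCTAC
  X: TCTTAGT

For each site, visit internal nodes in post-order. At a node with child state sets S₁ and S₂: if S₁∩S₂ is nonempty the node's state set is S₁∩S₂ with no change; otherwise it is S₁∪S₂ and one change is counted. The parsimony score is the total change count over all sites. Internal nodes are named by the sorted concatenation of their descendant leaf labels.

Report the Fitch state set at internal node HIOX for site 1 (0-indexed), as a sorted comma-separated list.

IX@0: {C} ∪ {T} = {C,T} (union, +1)
HIX@0: {T} ∩ {C,T} = {T} (intersection, +0)
HIOX@0: {T} ∩ {T} = {T} (intersection, +0)
IX@1: {G} ∪ {C} = {C,G} (union, +1)
HIX@1: {T} ∪ {C,G} = {C,G,T} (union, +1)
HIOX@1: {C,G,T} ∩ {C} = {C} (intersection, +0)
IX@2: {A} ∪ {T} = {A,T} (union, +1)
HIX@2: {G} ∪ {A,T} = {A,G,T} (union, +1)
HIOX@2: {A,G,T} ∪ {C} = {A,C,G,T} (union, +1)
IX@3: {C} ∪ {T} = {C,T} (union, +1)
HIX@3: {C} ∩ {C,T} = {C} (intersection, +0)
HIOX@3: {C} ∩ {C} = {C} (intersection, +0)
IX@4: {C} ∪ {A} = {A,C} (union, +1)
HIX@4: {C} ∩ {A,C} = {C} (intersection, +0)
HIOX@4: {C} ∪ {T} = {C,T} (union, +1)
IX@5: {T} ∪ {G} = {G,T} (union, +1)
HIX@5: {A} ∪ {G,T} = {A,G,T} (union, +1)
HIOX@5: {A,G,T} ∩ {A} = {A} (intersection, +0)
IX@6: {C} ∪ {T} = {C,T} (union, +1)
HIX@6: {T} ∩ {C,T} = {T} (intersection, +0)
HIOX@6: {T} ∪ {C} = {C,T} (union, +1)
per-site changes: [1, 2, 3, 1, 2, 2, 2]; total = 13

C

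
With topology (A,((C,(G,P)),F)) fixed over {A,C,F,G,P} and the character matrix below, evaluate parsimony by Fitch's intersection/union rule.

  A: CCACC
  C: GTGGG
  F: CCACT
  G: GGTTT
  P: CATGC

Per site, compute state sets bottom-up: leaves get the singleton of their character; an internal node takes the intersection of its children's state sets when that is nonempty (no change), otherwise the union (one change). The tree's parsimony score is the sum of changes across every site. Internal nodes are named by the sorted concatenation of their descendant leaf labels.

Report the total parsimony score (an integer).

site 0, node GP: G={G} ∪ P={C} → {C,G} (+1)
site 0, node CGP: C={G} ∩ GP={C,G} → {G} (+0)
site 0, node CFGP: CGP={G} ∪ F={C} → {C,G} (+1)
site 0, node ACFGP: A={C} ∩ CFGP={C,G} → {C} (+0)
site 1, node GP: G={G} ∪ P={A} → {A,G} (+1)
site 1, node CGP: C={T} ∪ GP={A,G} → {A,G,T} (+1)
site 1, node CFGP: CGP={A,G,T} ∪ F={C} → {A,C,G,T} (+1)
site 1, node ACFGP: A={C} ∩ CFGP={A,C,G,T} → {C} (+0)
site 2, node GP: G={T} ∩ P={T} → {T} (+0)
site 2, node CGP: C={G} ∪ GP={T} → {G,T} (+1)
site 2, node CFGP: CGP={G,T} ∪ F={A} → {A,G,T} (+1)
site 2, node ACFGP: A={A} ∩ CFGP={A,G,T} → {A} (+0)
site 3, node GP: G={T} ∪ P={G} → {G,T} (+1)
site 3, node CGP: C={G} ∩ GP={G,T} → {G} (+0)
site 3, node CFGP: CGP={G} ∪ F={C} → {C,G} (+1)
site 3, node ACFGP: A={C} ∩ CFGP={C,G} → {C} (+0)
site 4, node GP: G={T} ∪ P={C} → {C,T} (+1)
site 4, node CGP: C={G} ∪ GP={C,T} → {C,G,T} (+1)
site 4, node CFGP: CGP={C,G,T} ∩ F={T} → {T} (+0)
site 4, node ACFGP: A={C} ∪ CFGP={T} → {C,T} (+1)
per-site changes: [2, 3, 2, 2, 3]; total = 12

12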